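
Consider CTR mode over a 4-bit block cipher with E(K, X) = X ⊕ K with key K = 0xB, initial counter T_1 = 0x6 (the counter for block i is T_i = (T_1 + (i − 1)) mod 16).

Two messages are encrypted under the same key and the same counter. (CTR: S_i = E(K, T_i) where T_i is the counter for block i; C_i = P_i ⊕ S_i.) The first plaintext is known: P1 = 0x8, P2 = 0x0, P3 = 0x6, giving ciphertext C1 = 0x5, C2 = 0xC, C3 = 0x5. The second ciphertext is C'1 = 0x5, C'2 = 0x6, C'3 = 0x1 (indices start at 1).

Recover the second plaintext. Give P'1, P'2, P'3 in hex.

In CTR with a reused counter, both messages share the same keystream S_i, so C_i ⊕ C'_i = P_i ⊕ P'_i and thus P'_i = P_i ⊕ C_i ⊕ C'_i.
P'1: 0x8 ⊕ 0x5 ⊕ 0x5 = 0x8.
P'2: 0x0 ⊕ 0xC ⊕ 0x6 = 0xA.
P'3: 0x6 ⊕ 0x5 ⊕ 0x1 = 0x2.

P'1 = 0x8, P'2 = 0xA, P'3 = 0x2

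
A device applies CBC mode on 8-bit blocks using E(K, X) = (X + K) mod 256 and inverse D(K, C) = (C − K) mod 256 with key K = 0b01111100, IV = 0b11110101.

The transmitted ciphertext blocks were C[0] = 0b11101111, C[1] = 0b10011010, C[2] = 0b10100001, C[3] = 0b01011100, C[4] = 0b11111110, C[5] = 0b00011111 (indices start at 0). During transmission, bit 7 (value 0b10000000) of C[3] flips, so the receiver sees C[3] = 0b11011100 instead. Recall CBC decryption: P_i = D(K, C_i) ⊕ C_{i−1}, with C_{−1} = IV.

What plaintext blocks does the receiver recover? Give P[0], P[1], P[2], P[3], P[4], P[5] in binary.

Only C[3] changed, to 0b11011100. In CBC, a change in C_i garbles P_i and flips the same bit in P_{i+1}. Decrypting the received ciphertext:
P[0]: D(K, 0b11101111) = 0b01110011; 0b01110011 ⊕ 0b11110101 = 0b10000110.
P[1]: D(K, 0b10011010) = 0b00011110; 0b00011110 ⊕ 0b11101111 = 0b11110001.
P[2]: D(K, 0b10100001) = 0b00100101; 0b00100101 ⊕ 0b10011010 = 0b10111111.
P[3]: D(K, 0b11011100) = 0b01100000; 0b01100000 ⊕ 0b10100001 = 0b11000001.
P[4]: D(K, 0b11111110) = 0b10000010; 0b10000010 ⊕ 0b11011100 = 0b01011110.
P[5]: D(K, 0b00011111) = 0b10100011; 0b10100011 ⊕ 0b11111110 = 0b01011101.
Blocks that differ from the original plaintext: P[3], P[4].

P[0] = 0b10000110, P[1] = 0b11110001, P[2] = 0b10111111, P[3] = 0b11000001, P[4] = 0b01011110, P[5] = 0b01011101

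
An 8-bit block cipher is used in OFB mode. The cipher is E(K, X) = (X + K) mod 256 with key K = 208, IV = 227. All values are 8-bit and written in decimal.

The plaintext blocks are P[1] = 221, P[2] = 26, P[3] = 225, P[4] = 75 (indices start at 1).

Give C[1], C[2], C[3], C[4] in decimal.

C[1] = 110, C[2] = 153, C[3] = 178, C[4] = 104

OFB encryption: S_i = E(K, S_{i−1}) with S_{0} = IV; C_i = P_i ⊕ S_i.
C[1]: S = E(K, 227) = 179; 221 ⊕ 179 = 110.
C[2]: S = E(K, 179) = 131; 26 ⊕ 131 = 153.
C[3]: S = E(K, 131) = 83; 225 ⊕ 83 = 178.
C[4]: S = E(K, 83) = 35; 75 ⊕ 35 = 104.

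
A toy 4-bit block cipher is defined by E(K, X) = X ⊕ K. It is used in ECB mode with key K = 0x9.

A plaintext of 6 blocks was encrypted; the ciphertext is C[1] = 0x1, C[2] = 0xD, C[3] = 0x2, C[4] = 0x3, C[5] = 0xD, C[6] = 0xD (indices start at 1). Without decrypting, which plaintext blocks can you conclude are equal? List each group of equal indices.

P[2] = P[5] = P[6]

ECB encrypts each block independently with the same key, so equal ciphertext blocks imply equal plaintext blocks.
C[2] = C[5] = C[6] = 0xD, so P[2] = P[5] = P[6].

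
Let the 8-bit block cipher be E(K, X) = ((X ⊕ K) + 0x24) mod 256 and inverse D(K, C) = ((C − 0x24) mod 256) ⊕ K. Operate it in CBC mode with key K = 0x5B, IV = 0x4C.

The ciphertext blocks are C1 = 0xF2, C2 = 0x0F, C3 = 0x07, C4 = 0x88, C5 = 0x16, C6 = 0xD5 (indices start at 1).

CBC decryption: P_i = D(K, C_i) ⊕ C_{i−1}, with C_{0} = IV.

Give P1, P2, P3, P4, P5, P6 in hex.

P1 = 0xD9, P2 = 0x42, P3 = 0xB7, P4 = 0x38, P5 = 0x21, P6 = 0xFC

P1: D(K, 0xF2) = 0x95; 0x95 ⊕ 0x4C = 0xD9.
P2: D(K, 0x0F) = 0xB0; 0xB0 ⊕ 0xF2 = 0x42.
P3: D(K, 0x07) = 0xB8; 0xB8 ⊕ 0x0F = 0xB7.
P4: D(K, 0x88) = 0x3F; 0x3F ⊕ 0x07 = 0x38.
P5: D(K, 0x16) = 0xA9; 0xA9 ⊕ 0x88 = 0x21.
P6: D(K, 0xD5) = 0xEA; 0xEA ⊕ 0x16 = 0xFC.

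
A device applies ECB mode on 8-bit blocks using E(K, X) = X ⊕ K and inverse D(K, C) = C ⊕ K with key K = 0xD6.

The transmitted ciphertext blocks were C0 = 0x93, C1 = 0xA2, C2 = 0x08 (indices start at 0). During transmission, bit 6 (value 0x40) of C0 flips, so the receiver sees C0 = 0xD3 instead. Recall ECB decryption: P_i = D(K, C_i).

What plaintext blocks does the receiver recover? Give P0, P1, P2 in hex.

Only C0 changed, to 0xD3. In ECB, a change in C_i affects only P_i. Decrypting the received ciphertext:
P0: D(K, 0xD3) = 0x05.
P1: D(K, 0xA2) = 0x74.
P2: D(K, 0x08) = 0xDE.
Blocks that differ from the original plaintext: P0.

P0 = 0x05, P1 = 0x74, P2 = 0xDE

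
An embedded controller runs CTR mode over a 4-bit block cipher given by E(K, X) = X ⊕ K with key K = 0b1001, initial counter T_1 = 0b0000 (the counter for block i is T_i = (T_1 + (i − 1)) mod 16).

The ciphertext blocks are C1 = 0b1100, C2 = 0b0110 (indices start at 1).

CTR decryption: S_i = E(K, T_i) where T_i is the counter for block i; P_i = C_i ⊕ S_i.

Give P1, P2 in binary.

P1 = 0b0101, P2 = 0b1110

P1: T = 0b0000, S = E(K, T) = 0b1001; 0b1100 ⊕ 0b1001 = 0b0101.
P2: T = 0b0001, S = E(K, T) = 0b1000; 0b0110 ⊕ 0b1000 = 0b1110.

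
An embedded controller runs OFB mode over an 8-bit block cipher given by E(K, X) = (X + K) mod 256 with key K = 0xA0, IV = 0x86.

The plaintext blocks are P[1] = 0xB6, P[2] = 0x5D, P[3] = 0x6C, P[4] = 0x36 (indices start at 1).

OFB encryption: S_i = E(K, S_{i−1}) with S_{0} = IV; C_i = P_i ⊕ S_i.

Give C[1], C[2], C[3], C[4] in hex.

C[1] = 0x90, C[2] = 0x9B, C[3] = 0x0A, C[4] = 0x30

C[1]: S = E(K, 0x86) = 0x26; 0xB6 ⊕ 0x26 = 0x90.
C[2]: S = E(K, 0x26) = 0xC6; 0x5D ⊕ 0xC6 = 0x9B.
C[3]: S = E(K, 0xC6) = 0x66; 0x6C ⊕ 0x66 = 0x0A.
C[4]: S = E(K, 0x66) = 0x06; 0x36 ⊕ 0x06 = 0x30.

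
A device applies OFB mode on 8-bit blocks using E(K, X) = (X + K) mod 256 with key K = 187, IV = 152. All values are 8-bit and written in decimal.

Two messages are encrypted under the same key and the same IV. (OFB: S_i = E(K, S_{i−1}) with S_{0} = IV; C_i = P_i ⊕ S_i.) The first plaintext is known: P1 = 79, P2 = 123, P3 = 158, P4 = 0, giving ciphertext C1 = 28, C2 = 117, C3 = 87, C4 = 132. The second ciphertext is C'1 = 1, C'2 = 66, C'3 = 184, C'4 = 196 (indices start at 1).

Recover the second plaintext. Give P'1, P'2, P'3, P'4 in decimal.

P'1 = 82, P'2 = 76, P'3 = 113, P'4 = 64

In OFB with a reused IV, both messages share the same keystream S_i, so C_i ⊕ C'_i = P_i ⊕ P'_i and thus P'_i = P_i ⊕ C_i ⊕ C'_i.
P'1: 79 ⊕ 28 ⊕ 1 = 82.
P'2: 123 ⊕ 117 ⊕ 66 = 76.
P'3: 158 ⊕ 87 ⊕ 184 = 113.
P'4: 0 ⊕ 132 ⊕ 196 = 64.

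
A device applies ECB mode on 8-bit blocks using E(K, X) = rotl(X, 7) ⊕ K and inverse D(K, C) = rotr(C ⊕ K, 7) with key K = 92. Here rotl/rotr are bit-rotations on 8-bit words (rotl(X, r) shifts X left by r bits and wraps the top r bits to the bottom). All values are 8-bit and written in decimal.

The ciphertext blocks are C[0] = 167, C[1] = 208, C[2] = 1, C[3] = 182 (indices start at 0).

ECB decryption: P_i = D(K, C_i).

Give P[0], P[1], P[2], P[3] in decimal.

P[0] = 247, P[1] = 25, P[2] = 186, P[3] = 213

P[0]: D(K, 167) = 247.
P[1]: D(K, 208) = 25.
P[2]: D(K, 1) = 186.
P[3]: D(K, 182) = 213.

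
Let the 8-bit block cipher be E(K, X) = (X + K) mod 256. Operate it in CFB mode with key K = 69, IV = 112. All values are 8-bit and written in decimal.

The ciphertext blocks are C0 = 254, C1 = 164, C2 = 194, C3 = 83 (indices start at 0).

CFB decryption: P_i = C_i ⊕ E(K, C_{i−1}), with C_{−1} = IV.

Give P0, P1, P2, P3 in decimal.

P0 = 75, P1 = 231, P2 = 43, P3 = 84

P0: E(K, 112) = 181; 254 ⊕ 181 = 75.
P1: E(K, 254) = 67; 164 ⊕ 67 = 231.
P2: E(K, 164) = 233; 194 ⊕ 233 = 43.
P3: E(K, 194) = 7; 83 ⊕ 7 = 84.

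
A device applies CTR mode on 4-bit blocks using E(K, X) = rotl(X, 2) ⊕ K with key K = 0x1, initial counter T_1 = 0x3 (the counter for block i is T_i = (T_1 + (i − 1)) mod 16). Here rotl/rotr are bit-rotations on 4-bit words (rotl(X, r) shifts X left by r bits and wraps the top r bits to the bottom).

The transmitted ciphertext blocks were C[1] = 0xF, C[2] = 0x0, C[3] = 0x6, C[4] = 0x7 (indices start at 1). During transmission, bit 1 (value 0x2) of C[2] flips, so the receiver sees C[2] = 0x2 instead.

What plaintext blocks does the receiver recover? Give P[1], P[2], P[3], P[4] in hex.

P[1] = 0x2, P[2] = 0x2, P[3] = 0x2, P[4] = 0xF

CTR decryption: S_i = E(K, T_i) where T_i is the counter for block i; P_i = C_i ⊕ S_i.
Only C[2] changed, to 0x2. In CTR, a change in C_i flips the same bit in P_i only; the keystream is unaffected. Decrypting the received ciphertext:
P[1]: T = 0x3, S = E(K, T) = 0xD; 0xF ⊕ 0xD = 0x2.
P[2]: T = 0x4, S = E(K, T) = 0x0; 0x2 ⊕ 0x0 = 0x2.
P[3]: T = 0x5, S = E(K, T) = 0x4; 0x6 ⊕ 0x4 = 0x2.
P[4]: T = 0x6, S = E(K, T) = 0x8; 0x7 ⊕ 0x8 = 0xF.
Blocks that differ from the original plaintext: P[2].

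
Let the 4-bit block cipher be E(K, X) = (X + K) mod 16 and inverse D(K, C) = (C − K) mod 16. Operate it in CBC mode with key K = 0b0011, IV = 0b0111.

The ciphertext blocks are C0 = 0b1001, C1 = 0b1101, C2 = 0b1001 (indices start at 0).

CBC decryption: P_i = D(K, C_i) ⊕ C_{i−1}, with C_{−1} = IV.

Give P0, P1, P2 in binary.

P0: D(K, 0b1001) = 0b0110; 0b0110 ⊕ 0b0111 = 0b0001.
P1: D(K, 0b1101) = 0b1010; 0b1010 ⊕ 0b1001 = 0b0011.
P2: D(K, 0b1001) = 0b0110; 0b0110 ⊕ 0b1101 = 0b1011.

P0 = 0b0001, P1 = 0b0011, P2 = 0b1011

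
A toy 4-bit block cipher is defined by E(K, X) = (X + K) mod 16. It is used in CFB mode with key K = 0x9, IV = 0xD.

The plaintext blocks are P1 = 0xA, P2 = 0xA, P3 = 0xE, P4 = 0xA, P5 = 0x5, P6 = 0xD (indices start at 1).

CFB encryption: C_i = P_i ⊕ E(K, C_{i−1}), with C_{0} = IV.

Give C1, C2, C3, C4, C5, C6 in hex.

C1 = 0xC, C2 = 0xF, C3 = 0x6, C4 = 0x5, C5 = 0xB, C6 = 0x9

C1: E(K, 0xD) = 0x6; 0xA ⊕ 0x6 = 0xC.
C2: E(K, 0xC) = 0x5; 0xA ⊕ 0x5 = 0xF.
C3: E(K, 0xF) = 0x8; 0xE ⊕ 0x8 = 0x6.
C4: E(K, 0x6) = 0xF; 0xA ⊕ 0xF = 0x5.
C5: E(K, 0x5) = 0xE; 0x5 ⊕ 0xE = 0xB.
C6: E(K, 0xB) = 0x4; 0xD ⊕ 0x4 = 0x9.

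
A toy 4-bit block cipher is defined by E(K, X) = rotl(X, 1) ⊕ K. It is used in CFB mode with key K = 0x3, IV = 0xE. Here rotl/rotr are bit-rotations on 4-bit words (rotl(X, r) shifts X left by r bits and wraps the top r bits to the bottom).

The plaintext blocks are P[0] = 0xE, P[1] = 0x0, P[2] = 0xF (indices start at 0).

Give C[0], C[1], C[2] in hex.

CFB encryption: C_i = P_i ⊕ E(K, C_{i−1}), with C_{−1} = IV.
C[0]: E(K, 0xE) = 0xE; 0xE ⊕ 0xE = 0x0.
C[1]: E(K, 0x0) = 0x3; 0x0 ⊕ 0x3 = 0x3.
C[2]: E(K, 0x3) = 0x5; 0xF ⊕ 0x5 = 0xA.

C[0] = 0x0, C[1] = 0x3, C[2] = 0xA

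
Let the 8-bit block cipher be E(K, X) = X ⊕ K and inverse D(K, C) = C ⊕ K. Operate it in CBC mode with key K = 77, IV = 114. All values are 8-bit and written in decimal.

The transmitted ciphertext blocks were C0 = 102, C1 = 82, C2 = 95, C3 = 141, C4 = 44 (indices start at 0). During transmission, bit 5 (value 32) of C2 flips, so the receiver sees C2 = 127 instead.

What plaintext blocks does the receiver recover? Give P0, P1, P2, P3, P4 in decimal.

P0 = 89, P1 = 121, P2 = 96, P3 = 191, P4 = 236

CBC decryption: P_i = D(K, C_i) ⊕ C_{i−1}, with C_{−1} = IV.
Only C2 changed, to 127. In CBC, a change in C_i garbles P_i and flips the same bit in P_{i+1}. Decrypting the received ciphertext:
P0: D(K, 102) = 43; 43 ⊕ 114 = 89.
P1: D(K, 82) = 31; 31 ⊕ 102 = 121.
P2: D(K, 127) = 50; 50 ⊕ 82 = 96.
P3: D(K, 141) = 192; 192 ⊕ 127 = 191.
P4: D(K, 44) = 97; 97 ⊕ 141 = 236.
Blocks that differ from the original plaintext: P2, P3.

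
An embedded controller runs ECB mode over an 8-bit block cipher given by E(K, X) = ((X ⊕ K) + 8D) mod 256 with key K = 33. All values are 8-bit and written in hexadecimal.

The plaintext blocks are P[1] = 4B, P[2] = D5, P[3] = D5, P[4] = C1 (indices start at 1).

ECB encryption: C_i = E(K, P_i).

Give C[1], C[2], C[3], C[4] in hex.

C[1] = 05, C[2] = 73, C[3] = 73, C[4] = 7F

C[1]: E(K, 4B) = 05.
C[2]: E(K, D5) = 73.
C[3]: E(K, D5) = 73.
C[4]: E(K, C1) = 7F.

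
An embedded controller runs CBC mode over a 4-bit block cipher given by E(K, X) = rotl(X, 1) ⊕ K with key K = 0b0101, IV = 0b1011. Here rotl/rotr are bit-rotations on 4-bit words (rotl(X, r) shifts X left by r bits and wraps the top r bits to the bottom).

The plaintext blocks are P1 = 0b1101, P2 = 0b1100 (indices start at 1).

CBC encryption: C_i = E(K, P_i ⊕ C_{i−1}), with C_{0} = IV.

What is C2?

C1: P1 ⊕ 0b1011 = 0b0110; E(K, 0b0110) = 0b1001.
C2: P2 ⊕ 0b1001 = 0b0101; E(K, 0b0101) = 0b1111.

C2 = 0b1111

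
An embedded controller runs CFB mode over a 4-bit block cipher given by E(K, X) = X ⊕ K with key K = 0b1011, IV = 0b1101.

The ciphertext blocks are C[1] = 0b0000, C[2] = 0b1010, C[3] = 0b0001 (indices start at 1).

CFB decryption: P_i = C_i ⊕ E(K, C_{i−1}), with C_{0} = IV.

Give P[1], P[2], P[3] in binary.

P[1]: E(K, 0b1101) = 0b0110; 0b0000 ⊕ 0b0110 = 0b0110.
P[2]: E(K, 0b0000) = 0b1011; 0b1010 ⊕ 0b1011 = 0b0001.
P[3]: E(K, 0b1010) = 0b0001; 0b0001 ⊕ 0b0001 = 0b0000.

P[1] = 0b0110, P[2] = 0b0001, P[3] = 0b0000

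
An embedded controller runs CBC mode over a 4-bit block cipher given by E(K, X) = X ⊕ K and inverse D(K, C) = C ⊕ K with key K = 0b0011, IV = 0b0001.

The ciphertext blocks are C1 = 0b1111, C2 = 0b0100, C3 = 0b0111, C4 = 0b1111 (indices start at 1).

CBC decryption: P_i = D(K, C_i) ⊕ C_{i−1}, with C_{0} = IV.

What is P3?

P3 = 0b0000

P3: D(K, 0b0111) = 0b0100; 0b0100 ⊕ 0b0100 = 0b0000.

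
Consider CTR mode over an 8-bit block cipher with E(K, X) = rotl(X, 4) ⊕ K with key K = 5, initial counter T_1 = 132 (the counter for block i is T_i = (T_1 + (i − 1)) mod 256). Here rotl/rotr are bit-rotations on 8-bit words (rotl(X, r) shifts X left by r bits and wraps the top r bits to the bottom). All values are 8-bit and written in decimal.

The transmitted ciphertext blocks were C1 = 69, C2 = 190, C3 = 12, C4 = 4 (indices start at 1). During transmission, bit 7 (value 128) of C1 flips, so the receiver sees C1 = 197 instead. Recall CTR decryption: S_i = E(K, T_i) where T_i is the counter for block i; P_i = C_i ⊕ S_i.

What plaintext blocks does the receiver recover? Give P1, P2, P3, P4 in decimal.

P1 = 136, P2 = 227, P3 = 97, P4 = 121

Only C1 changed, to 197. In CTR, a change in C_i flips the same bit in P_i only; the keystream is unaffected. Decrypting the received ciphertext:
P1: T = 132, S = E(K, T) = 77; 197 ⊕ 77 = 136.
P2: T = 133, S = E(K, T) = 93; 190 ⊕ 93 = 227.
P3: T = 134, S = E(K, T) = 109; 12 ⊕ 109 = 97.
P4: T = 135, S = E(K, T) = 125; 4 ⊕ 125 = 121.
Blocks that differ from the original plaintext: P1.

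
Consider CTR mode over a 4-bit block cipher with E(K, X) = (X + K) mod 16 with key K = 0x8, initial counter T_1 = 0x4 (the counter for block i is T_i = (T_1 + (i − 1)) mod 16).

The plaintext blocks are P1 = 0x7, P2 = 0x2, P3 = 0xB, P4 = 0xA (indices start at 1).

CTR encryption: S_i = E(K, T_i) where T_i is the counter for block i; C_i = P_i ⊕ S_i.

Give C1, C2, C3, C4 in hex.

C1: T = 0x4, S = E(K, T) = 0xC; 0x7 ⊕ 0xC = 0xB.
C2: T = 0x5, S = E(K, T) = 0xD; 0x2 ⊕ 0xD = 0xF.
C3: T = 0x6, S = E(K, T) = 0xE; 0xB ⊕ 0xE = 0x5.
C4: T = 0x7, S = E(K, T) = 0xF; 0xA ⊕ 0xF = 0x5.

C1 = 0xB, C2 = 0xF, C3 = 0x5, C4 = 0x5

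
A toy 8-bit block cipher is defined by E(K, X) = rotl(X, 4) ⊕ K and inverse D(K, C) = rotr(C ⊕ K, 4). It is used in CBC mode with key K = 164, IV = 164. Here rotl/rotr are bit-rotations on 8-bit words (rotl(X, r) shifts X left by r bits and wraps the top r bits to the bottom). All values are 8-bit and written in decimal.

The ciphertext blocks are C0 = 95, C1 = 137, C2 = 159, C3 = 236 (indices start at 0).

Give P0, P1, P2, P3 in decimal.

P0 = 27, P1 = 141, P2 = 58, P3 = 27

CBC decryption: P_i = D(K, C_i) ⊕ C_{i−1}, with C_{−1} = IV.
P0: D(K, 95) = 191; 191 ⊕ 164 = 27.
P1: D(K, 137) = 210; 210 ⊕ 95 = 141.
P2: D(K, 159) = 179; 179 ⊕ 137 = 58.
P3: D(K, 236) = 132; 132 ⊕ 159 = 27.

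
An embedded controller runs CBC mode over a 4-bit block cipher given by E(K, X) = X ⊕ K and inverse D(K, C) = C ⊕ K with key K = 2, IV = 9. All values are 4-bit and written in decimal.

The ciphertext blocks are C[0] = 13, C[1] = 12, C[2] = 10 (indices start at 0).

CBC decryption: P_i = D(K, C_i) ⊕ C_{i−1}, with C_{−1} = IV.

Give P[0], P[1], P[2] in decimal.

P[0] = 6, P[1] = 3, P[2] = 4

P[0]: D(K, 13) = 15; 15 ⊕ 9 = 6.
P[1]: D(K, 12) = 14; 14 ⊕ 13 = 3.
P[2]: D(K, 10) = 8; 8 ⊕ 12 = 4.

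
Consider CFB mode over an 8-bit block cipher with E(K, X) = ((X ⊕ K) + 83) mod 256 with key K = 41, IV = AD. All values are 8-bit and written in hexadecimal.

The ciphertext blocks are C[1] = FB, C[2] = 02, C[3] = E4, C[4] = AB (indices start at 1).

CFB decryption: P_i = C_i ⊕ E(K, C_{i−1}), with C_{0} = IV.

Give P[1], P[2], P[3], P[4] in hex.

P[1]: E(K, AD) = 6F; FB ⊕ 6F = 94.
P[2]: E(K, FB) = 3D; 02 ⊕ 3D = 3F.
P[3]: E(K, 02) = C6; E4 ⊕ C6 = 22.
P[4]: E(K, E4) = 28; AB ⊕ 28 = 83.

P[1] = 94, P[2] = 3F, P[3] = 22, P[4] = 83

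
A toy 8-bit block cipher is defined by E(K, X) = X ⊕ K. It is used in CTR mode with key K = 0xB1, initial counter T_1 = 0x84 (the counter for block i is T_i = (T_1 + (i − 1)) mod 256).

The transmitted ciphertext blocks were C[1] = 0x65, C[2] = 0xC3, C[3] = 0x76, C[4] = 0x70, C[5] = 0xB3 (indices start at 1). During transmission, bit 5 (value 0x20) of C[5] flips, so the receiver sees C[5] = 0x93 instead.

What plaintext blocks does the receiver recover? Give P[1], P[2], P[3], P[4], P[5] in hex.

CTR decryption: S_i = E(K, T_i) where T_i is the counter for block i; P_i = C_i ⊕ S_i.
Only C[5] changed, to 0x93. In CTR, a change in C_i flips the same bit in P_i only; the keystream is unaffected. Decrypting the received ciphertext:
P[1]: T = 0x84, S = E(K, T) = 0x35; 0x65 ⊕ 0x35 = 0x50.
P[2]: T = 0x85, S = E(K, T) = 0x34; 0xC3 ⊕ 0x34 = 0xF7.
P[3]: T = 0x86, S = E(K, T) = 0x37; 0x76 ⊕ 0x37 = 0x41.
P[4]: T = 0x87, S = E(K, T) = 0x36; 0x70 ⊕ 0x36 = 0x46.
P[5]: T = 0x88, S = E(K, T) = 0x39; 0x93 ⊕ 0x39 = 0xAA.
Blocks that differ from the original plaintext: P[5].

P[1] = 0x50, P[2] = 0xF7, P[3] = 0x41, P[4] = 0x46, P[5] = 0xAA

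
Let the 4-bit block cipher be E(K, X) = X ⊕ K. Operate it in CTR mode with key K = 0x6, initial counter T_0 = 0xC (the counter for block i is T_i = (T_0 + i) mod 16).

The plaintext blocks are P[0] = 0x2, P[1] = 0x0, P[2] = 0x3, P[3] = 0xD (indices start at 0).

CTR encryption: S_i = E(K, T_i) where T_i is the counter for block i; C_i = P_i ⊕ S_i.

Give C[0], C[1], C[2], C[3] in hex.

C[0] = 0x8, C[1] = 0xB, C[2] = 0xB, C[3] = 0x4

C[0]: T = 0xC, S = E(K, T) = 0xA; 0x2 ⊕ 0xA = 0x8.
C[1]: T = 0xD, S = E(K, T) = 0xB; 0x0 ⊕ 0xB = 0xB.
C[2]: T = 0xE, S = E(K, T) = 0x8; 0x3 ⊕ 0x8 = 0xB.
C[3]: T = 0xF, S = E(K, T) = 0x9; 0xD ⊕ 0x9 = 0x4.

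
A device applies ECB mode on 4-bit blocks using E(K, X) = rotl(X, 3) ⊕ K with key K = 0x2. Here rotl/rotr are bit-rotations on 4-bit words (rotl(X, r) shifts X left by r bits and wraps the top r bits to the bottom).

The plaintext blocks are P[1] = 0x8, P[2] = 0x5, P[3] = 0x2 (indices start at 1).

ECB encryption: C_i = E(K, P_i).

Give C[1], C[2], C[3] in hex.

C[1]: E(K, 0x8) = 0x6.
C[2]: E(K, 0x5) = 0x8.
C[3]: E(K, 0x2) = 0x3.

C[1] = 0x6, C[2] = 0x8, C[3] = 0x3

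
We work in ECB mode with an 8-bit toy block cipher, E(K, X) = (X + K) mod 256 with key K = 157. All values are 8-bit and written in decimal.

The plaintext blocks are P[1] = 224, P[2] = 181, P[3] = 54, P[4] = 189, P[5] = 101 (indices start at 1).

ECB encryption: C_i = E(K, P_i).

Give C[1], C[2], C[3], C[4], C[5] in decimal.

C[1] = 125, C[2] = 82, C[3] = 211, C[4] = 90, C[5] = 2

C[1]: E(K, 224) = 125.
C[2]: E(K, 181) = 82.
C[3]: E(K, 54) = 211.
C[4]: E(K, 189) = 90.
C[5]: E(K, 101) = 2.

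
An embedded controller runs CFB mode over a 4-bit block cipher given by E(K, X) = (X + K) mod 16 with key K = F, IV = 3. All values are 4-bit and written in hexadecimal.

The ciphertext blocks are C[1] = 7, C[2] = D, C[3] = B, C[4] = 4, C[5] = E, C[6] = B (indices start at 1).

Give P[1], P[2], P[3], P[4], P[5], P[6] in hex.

CFB decryption: P_i = C_i ⊕ E(K, C_{i−1}), with C_{0} = IV.
P[1]: E(K, 3) = 2; 7 ⊕ 2 = 5.
P[2]: E(K, 7) = 6; D ⊕ 6 = B.
P[3]: E(K, D) = C; B ⊕ C = 7.
P[4]: E(K, B) = A; 4 ⊕ A = E.
P[5]: E(K, 4) = 3; E ⊕ 3 = D.
P[6]: E(K, E) = D; B ⊕ D = 6.

P[1] = 5, P[2] = B, P[3] = 7, P[4] = E, P[5] = D, P[6] = 6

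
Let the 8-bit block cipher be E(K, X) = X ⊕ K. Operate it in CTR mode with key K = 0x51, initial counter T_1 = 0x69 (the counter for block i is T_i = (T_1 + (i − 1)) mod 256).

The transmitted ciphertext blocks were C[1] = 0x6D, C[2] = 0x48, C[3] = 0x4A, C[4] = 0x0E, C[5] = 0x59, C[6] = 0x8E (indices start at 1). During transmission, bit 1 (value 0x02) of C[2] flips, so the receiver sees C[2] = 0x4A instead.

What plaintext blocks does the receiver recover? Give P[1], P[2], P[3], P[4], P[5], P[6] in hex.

CTR decryption: S_i = E(K, T_i) where T_i is the counter for block i; P_i = C_i ⊕ S_i.
Only C[2] changed, to 0x4A. In CTR, a change in C_i flips the same bit in P_i only; the keystream is unaffected. Decrypting the received ciphertext:
P[1]: T = 0x69, S = E(K, T) = 0x38; 0x6D ⊕ 0x38 = 0x55.
P[2]: T = 0x6A, S = E(K, T) = 0x3B; 0x4A ⊕ 0x3B = 0x71.
P[3]: T = 0x6B, S = E(K, T) = 0x3A; 0x4A ⊕ 0x3A = 0x70.
P[4]: T = 0x6C, S = E(K, T) = 0x3D; 0x0E ⊕ 0x3D = 0x33.
P[5]: T = 0x6D, S = E(K, T) = 0x3C; 0x59 ⊕ 0x3C = 0x65.
P[6]: T = 0x6E, S = E(K, T) = 0x3F; 0x8E ⊕ 0x3F = 0xB1.
Blocks that differ from the original plaintext: P[2].

P[1] = 0x55, P[2] = 0x71, P[3] = 0x70, P[4] = 0x33, P[5] = 0x65, P[6] = 0xB1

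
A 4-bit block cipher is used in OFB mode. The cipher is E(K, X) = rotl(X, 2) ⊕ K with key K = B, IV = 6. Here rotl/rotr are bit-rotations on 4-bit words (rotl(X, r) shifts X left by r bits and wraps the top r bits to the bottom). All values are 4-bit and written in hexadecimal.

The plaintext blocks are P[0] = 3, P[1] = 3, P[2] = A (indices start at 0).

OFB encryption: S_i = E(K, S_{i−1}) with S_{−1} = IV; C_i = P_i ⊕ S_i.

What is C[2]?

C[2] = D

C[0]: S = E(K, 6) = 2; 3 ⊕ 2 = 1.
C[1]: S = E(K, 2) = 3; 3 ⊕ 3 = 0.
C[2]: S = E(K, 3) = 7; A ⊕ 7 = D.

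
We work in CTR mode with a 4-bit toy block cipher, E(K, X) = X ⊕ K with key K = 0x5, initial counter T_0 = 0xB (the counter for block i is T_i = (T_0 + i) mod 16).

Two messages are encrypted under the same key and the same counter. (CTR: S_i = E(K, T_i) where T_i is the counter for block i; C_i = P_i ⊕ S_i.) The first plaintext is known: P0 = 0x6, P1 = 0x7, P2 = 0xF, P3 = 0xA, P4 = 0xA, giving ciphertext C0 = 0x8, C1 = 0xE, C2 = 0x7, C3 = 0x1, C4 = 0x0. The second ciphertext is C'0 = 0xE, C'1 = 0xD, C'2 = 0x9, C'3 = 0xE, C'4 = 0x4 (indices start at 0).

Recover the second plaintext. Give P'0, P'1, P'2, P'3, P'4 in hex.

P'0 = 0x0, P'1 = 0x4, P'2 = 0x1, P'3 = 0x5, P'4 = 0xE

In CTR with a reused counter, both messages share the same keystream S_i, so C_i ⊕ C'_i = P_i ⊕ P'_i and thus P'_i = P_i ⊕ C_i ⊕ C'_i.
P'0: 0x6 ⊕ 0x8 ⊕ 0xE = 0x0.
P'1: 0x7 ⊕ 0xE ⊕ 0xD = 0x4.
P'2: 0xF ⊕ 0x7 ⊕ 0x9 = 0x1.
P'3: 0xA ⊕ 0x1 ⊕ 0xE = 0x5.
P'4: 0xA ⊕ 0x0 ⊕ 0x4 = 0xE.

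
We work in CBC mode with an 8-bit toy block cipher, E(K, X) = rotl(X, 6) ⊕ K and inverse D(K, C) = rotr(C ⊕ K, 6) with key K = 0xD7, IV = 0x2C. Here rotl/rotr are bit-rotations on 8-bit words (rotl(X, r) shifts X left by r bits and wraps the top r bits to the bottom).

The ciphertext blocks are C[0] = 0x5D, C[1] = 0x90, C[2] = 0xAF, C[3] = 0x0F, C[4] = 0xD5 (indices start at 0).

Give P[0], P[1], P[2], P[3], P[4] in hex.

P[0] = 0x06, P[1] = 0x40, P[2] = 0x71, P[3] = 0xCC, P[4] = 0x07

CBC decryption: P_i = D(K, C_i) ⊕ C_{i−1}, with C_{−1} = IV.
P[0]: D(K, 0x5D) = 0x2A; 0x2A ⊕ 0x2C = 0x06.
P[1]: D(K, 0x90) = 0x1D; 0x1D ⊕ 0x5D = 0x40.
P[2]: D(K, 0xAF) = 0xE1; 0xE1 ⊕ 0x90 = 0x71.
P[3]: D(K, 0x0F) = 0x63; 0x63 ⊕ 0xAF = 0xCC.
P[4]: D(K, 0xD5) = 0x08; 0x08 ⊕ 0x0F = 0x07.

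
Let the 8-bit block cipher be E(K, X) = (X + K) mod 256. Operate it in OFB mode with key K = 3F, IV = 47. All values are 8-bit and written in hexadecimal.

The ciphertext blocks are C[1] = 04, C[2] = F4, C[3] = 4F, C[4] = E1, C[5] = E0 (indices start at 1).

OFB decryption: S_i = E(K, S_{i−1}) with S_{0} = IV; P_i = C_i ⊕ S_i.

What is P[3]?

P[3] = 4B

P[1]: S = E(K, 47) = 86; 04 ⊕ 86 = 82.
P[2]: S = E(K, 86) = C5; F4 ⊕ C5 = 31.
P[3]: S = E(K, C5) = 04; 4F ⊕ 04 = 4B.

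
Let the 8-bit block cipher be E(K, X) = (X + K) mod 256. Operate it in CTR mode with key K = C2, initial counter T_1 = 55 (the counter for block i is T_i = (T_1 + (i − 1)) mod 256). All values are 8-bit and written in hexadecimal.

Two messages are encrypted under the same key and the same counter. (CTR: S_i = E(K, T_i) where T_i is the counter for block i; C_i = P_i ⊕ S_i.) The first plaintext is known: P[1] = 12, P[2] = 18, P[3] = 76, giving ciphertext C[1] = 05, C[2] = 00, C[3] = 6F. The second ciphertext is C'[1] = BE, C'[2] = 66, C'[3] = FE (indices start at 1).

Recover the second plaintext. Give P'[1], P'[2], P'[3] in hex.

P'[1] = A9, P'[2] = 7E, P'[3] = E7

In CTR with a reused counter, both messages share the same keystream S_i, so C_i ⊕ C'_i = P_i ⊕ P'_i and thus P'_i = P_i ⊕ C_i ⊕ C'_i.
P'[1]: 12 ⊕ 05 ⊕ BE = A9.
P'[2]: 18 ⊕ 00 ⊕ 66 = 7E.
P'[3]: 76 ⊕ 6F ⊕ FE = E7.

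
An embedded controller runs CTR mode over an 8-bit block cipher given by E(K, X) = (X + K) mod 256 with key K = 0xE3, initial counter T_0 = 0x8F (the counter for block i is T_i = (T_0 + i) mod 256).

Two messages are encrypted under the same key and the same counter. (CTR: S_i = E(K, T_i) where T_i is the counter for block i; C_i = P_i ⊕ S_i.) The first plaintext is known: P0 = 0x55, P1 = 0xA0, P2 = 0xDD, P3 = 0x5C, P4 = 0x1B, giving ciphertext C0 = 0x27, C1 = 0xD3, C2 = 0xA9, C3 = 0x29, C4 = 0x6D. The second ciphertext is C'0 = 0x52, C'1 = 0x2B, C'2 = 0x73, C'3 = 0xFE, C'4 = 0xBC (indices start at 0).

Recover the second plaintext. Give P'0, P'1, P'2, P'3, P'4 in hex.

P'0 = 0x20, P'1 = 0x58, P'2 = 0x07, P'3 = 0x8B, P'4 = 0xCA

In CTR with a reused counter, both messages share the same keystream S_i, so C_i ⊕ C'_i = P_i ⊕ P'_i and thus P'_i = P_i ⊕ C_i ⊕ C'_i.
P'0: 0x55 ⊕ 0x27 ⊕ 0x52 = 0x20.
P'1: 0xA0 ⊕ 0xD3 ⊕ 0x2B = 0x58.
P'2: 0xDD ⊕ 0xA9 ⊕ 0x73 = 0x07.
P'3: 0x5C ⊕ 0x29 ⊕ 0xFE = 0x8B.
P'4: 0x1B ⊕ 0x6D ⊕ 0xBC = 0xCA.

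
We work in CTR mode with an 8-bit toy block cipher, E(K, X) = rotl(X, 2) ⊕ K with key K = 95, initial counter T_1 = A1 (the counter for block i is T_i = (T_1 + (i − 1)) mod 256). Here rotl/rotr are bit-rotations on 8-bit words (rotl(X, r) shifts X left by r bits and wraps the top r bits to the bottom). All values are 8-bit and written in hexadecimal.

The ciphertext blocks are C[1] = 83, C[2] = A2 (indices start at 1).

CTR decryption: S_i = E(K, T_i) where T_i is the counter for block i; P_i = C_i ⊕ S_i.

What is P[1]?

P[1]: T = A1, S = E(K, T) = 13; 83 ⊕ 13 = 90.

P[1] = 90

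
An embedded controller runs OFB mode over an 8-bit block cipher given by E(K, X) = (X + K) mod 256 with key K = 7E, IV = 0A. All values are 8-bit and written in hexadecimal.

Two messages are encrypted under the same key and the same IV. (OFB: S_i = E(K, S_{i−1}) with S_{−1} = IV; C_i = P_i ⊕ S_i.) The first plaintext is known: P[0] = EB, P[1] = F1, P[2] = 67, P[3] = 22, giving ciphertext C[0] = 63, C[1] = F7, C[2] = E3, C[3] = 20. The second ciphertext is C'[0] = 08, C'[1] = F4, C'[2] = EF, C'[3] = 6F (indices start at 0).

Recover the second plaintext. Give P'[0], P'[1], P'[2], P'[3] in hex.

P'[0] = 80, P'[1] = F2, P'[2] = 6B, P'[3] = 6D

In OFB with a reused IV, both messages share the same keystream S_i, so C_i ⊕ C'_i = P_i ⊕ P'_i and thus P'_i = P_i ⊕ C_i ⊕ C'_i.
P'[0]: EB ⊕ 63 ⊕ 08 = 80.
P'[1]: F1 ⊕ F7 ⊕ F4 = F2.
P'[2]: 67 ⊕ E3 ⊕ EF = 6B.
P'[3]: 22 ⊕ 20 ⊕ 6F = 6D.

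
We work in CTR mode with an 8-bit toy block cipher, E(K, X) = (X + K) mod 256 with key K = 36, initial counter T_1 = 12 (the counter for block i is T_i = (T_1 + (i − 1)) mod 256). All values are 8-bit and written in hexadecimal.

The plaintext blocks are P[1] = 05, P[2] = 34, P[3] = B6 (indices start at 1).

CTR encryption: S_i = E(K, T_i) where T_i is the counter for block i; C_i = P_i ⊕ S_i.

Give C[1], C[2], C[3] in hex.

C[1] = 4D, C[2] = 7D, C[3] = FC

C[1]: T = 12, S = E(K, T) = 48; 05 ⊕ 48 = 4D.
C[2]: T = 13, S = E(K, T) = 49; 34 ⊕ 49 = 7D.
C[3]: T = 14, S = E(K, T) = 4A; B6 ⊕ 4A = FC.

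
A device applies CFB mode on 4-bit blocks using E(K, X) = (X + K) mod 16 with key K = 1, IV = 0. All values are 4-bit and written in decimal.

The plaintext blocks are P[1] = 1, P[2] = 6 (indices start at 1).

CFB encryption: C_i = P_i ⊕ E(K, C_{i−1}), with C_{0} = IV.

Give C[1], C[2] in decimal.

C[1] = 0, C[2] = 7

C[1]: E(K, 0) = 1; 1 ⊕ 1 = 0.
C[2]: E(K, 0) = 1; 6 ⊕ 1 = 7.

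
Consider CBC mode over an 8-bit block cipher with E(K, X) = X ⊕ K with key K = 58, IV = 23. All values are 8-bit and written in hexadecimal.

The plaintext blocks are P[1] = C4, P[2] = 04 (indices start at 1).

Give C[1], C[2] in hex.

C[1] = BF, C[2] = E3

CBC encryption: C_i = E(K, P_i ⊕ C_{i−1}), with C_{0} = IV.
C[1]: P[1] ⊕ 23 = E7; E(K, E7) = BF.
C[2]: P[2] ⊕ BF = BB; E(K, BB) = E3.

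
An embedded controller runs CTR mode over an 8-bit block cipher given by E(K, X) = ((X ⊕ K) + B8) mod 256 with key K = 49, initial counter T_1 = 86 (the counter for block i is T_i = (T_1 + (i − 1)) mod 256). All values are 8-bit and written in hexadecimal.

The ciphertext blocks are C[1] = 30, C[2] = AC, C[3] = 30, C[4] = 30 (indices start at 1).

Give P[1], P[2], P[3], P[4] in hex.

CTR decryption: S_i = E(K, T_i) where T_i is the counter for block i; P_i = C_i ⊕ S_i.
P[1]: T = 86, S = E(K, T) = 87; 30 ⊕ 87 = B7.
P[2]: T = 87, S = E(K, T) = 86; AC ⊕ 86 = 2A.
P[3]: T = 88, S = E(K, T) = 79; 30 ⊕ 79 = 49.
P[4]: T = 89, S = E(K, T) = 78; 30 ⊕ 78 = 48.

P[1] = B7, P[2] = 2A, P[3] = 49, P[4] = 48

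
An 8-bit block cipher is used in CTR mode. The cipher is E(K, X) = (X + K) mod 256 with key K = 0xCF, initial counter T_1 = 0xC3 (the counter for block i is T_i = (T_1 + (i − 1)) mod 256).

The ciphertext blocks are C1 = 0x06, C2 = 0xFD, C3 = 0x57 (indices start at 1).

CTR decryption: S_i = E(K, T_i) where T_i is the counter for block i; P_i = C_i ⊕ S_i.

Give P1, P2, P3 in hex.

P1 = 0x94, P2 = 0x6E, P3 = 0xC3

P1: T = 0xC3, S = E(K, T) = 0x92; 0x06 ⊕ 0x92 = 0x94.
P2: T = 0xC4, S = E(K, T) = 0x93; 0xFD ⊕ 0x93 = 0x6E.
P3: T = 0xC5, S = E(K, T) = 0x94; 0x57 ⊕ 0x94 = 0xC3.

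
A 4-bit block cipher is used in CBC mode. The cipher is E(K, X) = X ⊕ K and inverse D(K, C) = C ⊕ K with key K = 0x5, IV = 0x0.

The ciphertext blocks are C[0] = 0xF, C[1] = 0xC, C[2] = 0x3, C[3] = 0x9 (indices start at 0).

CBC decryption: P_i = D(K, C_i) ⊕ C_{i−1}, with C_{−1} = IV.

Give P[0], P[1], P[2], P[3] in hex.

P[0] = 0xA, P[1] = 0x6, P[2] = 0xA, P[3] = 0xF

P[0]: D(K, 0xF) = 0xA; 0xA ⊕ 0x0 = 0xA.
P[1]: D(K, 0xC) = 0x9; 0x9 ⊕ 0xF = 0x6.
P[2]: D(K, 0x3) = 0x6; 0x6 ⊕ 0xC = 0xA.
P[3]: D(K, 0x9) = 0xC; 0xC ⊕ 0x3 = 0xF.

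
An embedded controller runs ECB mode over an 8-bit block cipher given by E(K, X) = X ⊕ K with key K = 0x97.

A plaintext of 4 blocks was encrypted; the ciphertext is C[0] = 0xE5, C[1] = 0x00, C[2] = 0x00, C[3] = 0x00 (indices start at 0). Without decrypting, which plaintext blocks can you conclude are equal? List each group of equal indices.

ECB encrypts each block independently with the same key, so equal ciphertext blocks imply equal plaintext blocks.
C[1] = C[2] = C[3] = 0x00, so P[1] = P[2] = P[3].

P[1] = P[2] = P[3]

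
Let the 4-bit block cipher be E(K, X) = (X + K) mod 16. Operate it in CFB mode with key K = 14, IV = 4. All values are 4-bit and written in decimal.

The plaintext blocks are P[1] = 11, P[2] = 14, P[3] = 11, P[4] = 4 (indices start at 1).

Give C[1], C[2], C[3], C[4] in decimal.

CFB encryption: C_i = P_i ⊕ E(K, C_{i−1}), with C_{0} = IV.
C[1]: E(K, 4) = 2; 11 ⊕ 2 = 9.
C[2]: E(K, 9) = 7; 14 ⊕ 7 = 9.
C[3]: E(K, 9) = 7; 11 ⊕ 7 = 12.
C[4]: E(K, 12) = 10; 4 ⊕ 10 = 14.

C[1] = 9, C[2] = 9, C[3] = 12, C[4] = 14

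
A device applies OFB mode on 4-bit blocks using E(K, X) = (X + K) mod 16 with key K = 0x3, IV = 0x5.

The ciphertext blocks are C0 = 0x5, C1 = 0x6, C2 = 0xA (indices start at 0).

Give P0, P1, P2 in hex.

P0 = 0xD, P1 = 0xD, P2 = 0x4

OFB decryption: S_i = E(K, S_{i−1}) with S_{−1} = IV; P_i = C_i ⊕ S_i.
P0: S = E(K, 0x5) = 0x8; 0x5 ⊕ 0x8 = 0xD.
P1: S = E(K, 0x8) = 0xB; 0x6 ⊕ 0xB = 0xD.
P2: S = E(K, 0xB) = 0xE; 0xA ⊕ 0xE = 0x4.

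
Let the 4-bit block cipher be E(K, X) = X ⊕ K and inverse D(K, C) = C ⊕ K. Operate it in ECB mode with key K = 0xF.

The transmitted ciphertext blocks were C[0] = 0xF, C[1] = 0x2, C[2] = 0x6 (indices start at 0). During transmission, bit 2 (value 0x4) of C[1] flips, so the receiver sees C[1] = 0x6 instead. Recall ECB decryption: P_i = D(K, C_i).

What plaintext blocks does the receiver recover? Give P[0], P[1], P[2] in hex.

P[0] = 0x0, P[1] = 0x9, P[2] = 0x9

Only C[1] changed, to 0x6. In ECB, a change in C_i affects only P_i. Decrypting the received ciphertext:
P[0]: D(K, 0xF) = 0x0.
P[1]: D(K, 0x6) = 0x9.
P[2]: D(K, 0x6) = 0x9.
Blocks that differ from the original plaintext: P[1].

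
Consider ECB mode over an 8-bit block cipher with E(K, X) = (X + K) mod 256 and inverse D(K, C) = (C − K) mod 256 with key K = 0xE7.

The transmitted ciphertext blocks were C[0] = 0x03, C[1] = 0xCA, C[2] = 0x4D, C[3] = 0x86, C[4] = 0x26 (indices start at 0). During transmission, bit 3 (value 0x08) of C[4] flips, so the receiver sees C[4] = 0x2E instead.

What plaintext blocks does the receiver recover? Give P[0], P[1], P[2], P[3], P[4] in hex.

ECB decryption: P_i = D(K, C_i).
Only C[4] changed, to 0x2E. In ECB, a change in C_i affects only P_i. Decrypting the received ciphertext:
P[0]: D(K, 0x03) = 0x1C.
P[1]: D(K, 0xCA) = 0xE3.
P[2]: D(K, 0x4D) = 0x66.
P[3]: D(K, 0x86) = 0x9F.
P[4]: D(K, 0x2E) = 0x47.
Blocks that differ from the original plaintext: P[4].

P[0] = 0x1C, P[1] = 0xE3, P[2] = 0x66, P[3] = 0x9F, P[4] = 0x47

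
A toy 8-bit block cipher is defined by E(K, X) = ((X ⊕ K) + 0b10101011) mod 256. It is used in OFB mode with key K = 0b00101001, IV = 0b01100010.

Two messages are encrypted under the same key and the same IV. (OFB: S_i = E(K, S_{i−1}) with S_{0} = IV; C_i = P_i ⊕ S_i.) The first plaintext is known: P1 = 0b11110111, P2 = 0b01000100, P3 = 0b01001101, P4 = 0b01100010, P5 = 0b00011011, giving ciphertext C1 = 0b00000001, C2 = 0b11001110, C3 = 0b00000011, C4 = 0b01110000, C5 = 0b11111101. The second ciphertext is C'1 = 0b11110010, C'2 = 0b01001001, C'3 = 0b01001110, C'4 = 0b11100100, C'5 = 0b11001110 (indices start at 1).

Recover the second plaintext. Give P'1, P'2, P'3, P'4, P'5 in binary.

In OFB with a reused IV, both messages share the same keystream S_i, so C_i ⊕ C'_i = P_i ⊕ P'_i and thus P'_i = P_i ⊕ C_i ⊕ C'_i.
P'1: 0b11110111 ⊕ 0b00000001 ⊕ 0b11110010 = 0b00000100.
P'2: 0b01000100 ⊕ 0b11001110 ⊕ 0b01001001 = 0b11000011.
P'3: 0b01001101 ⊕ 0b00000011 ⊕ 0b01001110 = 0b00000000.
P'4: 0b01100010 ⊕ 0b01110000 ⊕ 0b11100100 = 0b11110110.
P'5: 0b00011011 ⊕ 0b11111101 ⊕ 0b11001110 = 0b00101000.

P'1 = 0b00000100, P'2 = 0b11000011, P'3 = 0b00000000, P'4 = 0b11110110, P'5 = 0b00101000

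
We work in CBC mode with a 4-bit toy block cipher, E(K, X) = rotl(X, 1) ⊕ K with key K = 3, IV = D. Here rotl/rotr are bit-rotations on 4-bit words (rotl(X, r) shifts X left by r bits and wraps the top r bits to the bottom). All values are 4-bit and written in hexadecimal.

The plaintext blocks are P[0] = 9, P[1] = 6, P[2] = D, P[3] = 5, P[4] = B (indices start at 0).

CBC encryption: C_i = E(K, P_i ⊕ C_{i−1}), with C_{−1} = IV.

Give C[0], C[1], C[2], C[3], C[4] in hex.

C[0]: P[0] ⊕ D = 4; E(K, 4) = B.
C[1]: P[1] ⊕ B = D; E(K, D) = 8.
C[2]: P[2] ⊕ 8 = 5; E(K, 5) = 9.
C[3]: P[3] ⊕ 9 = C; E(K, C) = A.
C[4]: P[4] ⊕ A = 1; E(K, 1) = 1.

C[0] = B, C[1] = 8, C[2] = 9, C[3] = A, C[4] = 1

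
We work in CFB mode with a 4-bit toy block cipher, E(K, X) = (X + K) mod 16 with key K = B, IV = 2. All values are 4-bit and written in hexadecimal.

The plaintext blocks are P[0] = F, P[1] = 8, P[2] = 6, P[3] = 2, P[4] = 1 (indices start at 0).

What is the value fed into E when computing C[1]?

2

CFB encryption: C_i = P_i ⊕ E(K, C_{i−1}), with C_{−1} = IV.
C[0]: E(K, 2) = D; F ⊕ D = 2.
C[1]: E(K, 2) = D; 8 ⊕ D = 5.
So the input to E for block [1] is 2.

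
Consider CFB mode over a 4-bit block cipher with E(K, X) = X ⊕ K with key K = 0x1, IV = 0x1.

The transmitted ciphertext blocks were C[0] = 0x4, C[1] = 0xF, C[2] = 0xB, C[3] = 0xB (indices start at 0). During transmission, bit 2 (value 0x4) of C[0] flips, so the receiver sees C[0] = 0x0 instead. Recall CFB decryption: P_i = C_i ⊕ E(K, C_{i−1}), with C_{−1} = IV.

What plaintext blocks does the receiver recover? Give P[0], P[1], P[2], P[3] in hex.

P[0] = 0x0, P[1] = 0xE, P[2] = 0x5, P[3] = 0x1

Only C[0] changed, to 0x0. In CFB, a change in C_i flips the same bit in P_i and garbles P_{i+1}. Decrypting the received ciphertext:
P[0]: E(K, 0x1) = 0x0; 0x0 ⊕ 0x0 = 0x0.
P[1]: E(K, 0x0) = 0x1; 0xF ⊕ 0x1 = 0xE.
P[2]: E(K, 0xF) = 0xE; 0xB ⊕ 0xE = 0x5.
P[3]: E(K, 0xB) = 0xA; 0xB ⊕ 0xA = 0x1.
Blocks that differ from the original plaintext: P[0], P[1].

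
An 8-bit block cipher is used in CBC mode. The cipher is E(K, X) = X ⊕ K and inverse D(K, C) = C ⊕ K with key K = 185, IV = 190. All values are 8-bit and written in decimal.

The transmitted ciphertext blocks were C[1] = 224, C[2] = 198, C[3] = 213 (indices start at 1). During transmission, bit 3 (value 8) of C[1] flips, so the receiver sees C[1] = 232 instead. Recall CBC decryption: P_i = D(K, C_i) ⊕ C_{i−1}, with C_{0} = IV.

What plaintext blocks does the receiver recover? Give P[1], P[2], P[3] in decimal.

Only C[1] changed, to 232. In CBC, a change in C_i garbles P_i and flips the same bit in P_{i+1}. Decrypting the received ciphertext:
P[1]: D(K, 232) = 81; 81 ⊕ 190 = 239.
P[2]: D(K, 198) = 127; 127 ⊕ 232 = 151.
P[3]: D(K, 213) = 108; 108 ⊕ 198 = 170.
Blocks that differ from the original plaintext: P[1], P[2].

P[1] = 239, P[2] = 151, P[3] = 170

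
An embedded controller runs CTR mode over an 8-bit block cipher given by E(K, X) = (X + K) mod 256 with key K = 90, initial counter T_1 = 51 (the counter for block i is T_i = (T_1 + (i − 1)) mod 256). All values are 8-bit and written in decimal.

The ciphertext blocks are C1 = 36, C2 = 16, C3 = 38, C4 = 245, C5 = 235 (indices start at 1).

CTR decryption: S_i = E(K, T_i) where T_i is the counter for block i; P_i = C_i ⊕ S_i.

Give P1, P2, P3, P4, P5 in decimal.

P1 = 169, P2 = 158, P3 = 169, P4 = 101, P5 = 122

P1: T = 51, S = E(K, T) = 141; 36 ⊕ 141 = 169.
P2: T = 52, S = E(K, T) = 142; 16 ⊕ 142 = 158.
P3: T = 53, S = E(K, T) = 143; 38 ⊕ 143 = 169.
P4: T = 54, S = E(K, T) = 144; 245 ⊕ 144 = 101.
P5: T = 55, S = E(K, T) = 145; 235 ⊕ 145 = 122.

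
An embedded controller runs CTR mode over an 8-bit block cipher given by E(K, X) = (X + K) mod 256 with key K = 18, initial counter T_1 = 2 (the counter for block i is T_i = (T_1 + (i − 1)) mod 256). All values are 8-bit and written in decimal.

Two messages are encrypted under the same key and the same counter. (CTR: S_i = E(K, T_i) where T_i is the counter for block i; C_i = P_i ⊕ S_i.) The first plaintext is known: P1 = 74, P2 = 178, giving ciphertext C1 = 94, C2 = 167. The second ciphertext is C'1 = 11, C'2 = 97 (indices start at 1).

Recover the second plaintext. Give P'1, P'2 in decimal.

In CTR with a reused counter, both messages share the same keystream S_i, so C_i ⊕ C'_i = P_i ⊕ P'_i and thus P'_i = P_i ⊕ C_i ⊕ C'_i.
P'1: 74 ⊕ 94 ⊕ 11 = 31.
P'2: 178 ⊕ 167 ⊕ 97 = 116.

P'1 = 31, P'2 = 116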